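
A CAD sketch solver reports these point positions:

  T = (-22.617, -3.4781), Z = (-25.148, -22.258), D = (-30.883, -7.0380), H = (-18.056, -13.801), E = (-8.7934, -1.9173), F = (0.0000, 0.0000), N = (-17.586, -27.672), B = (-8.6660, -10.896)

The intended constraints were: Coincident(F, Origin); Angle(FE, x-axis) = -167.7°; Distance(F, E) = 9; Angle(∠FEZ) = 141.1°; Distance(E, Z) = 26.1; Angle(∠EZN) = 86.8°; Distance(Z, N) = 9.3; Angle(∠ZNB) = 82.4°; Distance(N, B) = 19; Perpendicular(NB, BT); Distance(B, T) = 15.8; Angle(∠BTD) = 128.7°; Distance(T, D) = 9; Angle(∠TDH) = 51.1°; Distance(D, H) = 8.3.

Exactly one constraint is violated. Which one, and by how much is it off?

Distance(D, H) = 8.3 — off by 6.20.

F = (0.00, 0.00) ✓; FE at -167.7° ✓; |FE| = 9.000 ✓; ∠FEZ = 141.1° ✓; |EZ| = 26.10 ✓; ∠EZN = 86.80° ✓; |ZN| = 9.300 ✓; ∠ZNB = 82.40° ✓; |NB| = 19.00 ✓; ∠(NB, BT) = 90.00° ✓; |BT| = 15.80 ✓; ∠BTD = 128.7° ✓; |TD| = 9.000 ✓; ∠TDH = 51.10° ✓; |DH| = 14.50 ✗.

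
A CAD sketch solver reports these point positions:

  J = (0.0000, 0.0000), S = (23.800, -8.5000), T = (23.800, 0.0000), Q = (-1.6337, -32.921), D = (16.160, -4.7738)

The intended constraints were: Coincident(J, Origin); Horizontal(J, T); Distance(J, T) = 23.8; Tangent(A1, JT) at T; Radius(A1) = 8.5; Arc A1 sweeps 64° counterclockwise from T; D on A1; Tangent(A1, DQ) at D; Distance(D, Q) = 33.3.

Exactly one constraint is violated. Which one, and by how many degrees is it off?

Tangent(A1, DQ) at D — off by 6.30°.

J = (0.00, 0.00) ✓; J.y = 0.00, T.y = 0.00 ✓; |JT| = 23.80 ✓; ∠(ST, TJ) = 90.00° ✓; |ST| = 8.500 ✓; bearing(S→D) − bearing(S→T) = 64.00° ✓; |SD| = 8.500 ✓; ∠(SD, DQ) = 96.30° ✗; |DQ| = 33.30 ✓.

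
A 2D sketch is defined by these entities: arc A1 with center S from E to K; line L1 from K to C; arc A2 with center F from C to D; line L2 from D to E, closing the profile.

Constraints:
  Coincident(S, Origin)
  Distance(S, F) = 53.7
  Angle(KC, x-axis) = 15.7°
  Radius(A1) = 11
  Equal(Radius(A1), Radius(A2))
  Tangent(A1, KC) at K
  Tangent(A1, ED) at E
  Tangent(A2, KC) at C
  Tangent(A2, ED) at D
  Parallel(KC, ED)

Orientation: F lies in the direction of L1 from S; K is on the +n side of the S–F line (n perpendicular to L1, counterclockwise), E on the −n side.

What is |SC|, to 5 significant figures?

54.815

Tangency of A1 to both parallel lines with radius 11.0 puts K and E at S ± 11.0·n: K = (-2.9766, 10.590), E = (2.9766, -10.590). Equal radii place C and D the same way about F: C = F + 11.0·n = (48.720, 25.121), D = F − 11.0·n = (54.673, 3.9416). Then |SC| = |C − S| = 54.815.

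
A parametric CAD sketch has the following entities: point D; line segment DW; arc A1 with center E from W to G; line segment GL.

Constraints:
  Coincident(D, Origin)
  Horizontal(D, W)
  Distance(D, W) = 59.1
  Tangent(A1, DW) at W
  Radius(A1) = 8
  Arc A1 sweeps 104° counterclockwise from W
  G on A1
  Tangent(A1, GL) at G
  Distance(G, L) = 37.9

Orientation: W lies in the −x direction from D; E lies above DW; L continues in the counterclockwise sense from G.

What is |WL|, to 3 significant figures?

46.7

D is at the origin; D and W share the same y with |DW| = 59.1 and W on the −x side, so W = (-59.1, 0.00). The tangent condition forces EW to be normal to DW, so E = W + (0, 8) = (-59.1, 8.00). On A1, W sits at bearing -90° from E; a 104° counterclockwise sweep puts G at bearing 14°, so G = E + 8.0·(cos 14°, sin 14°) = (-51.3, 9.94). A1 meets GL tangentially, so EG is at right angles to GL, so GL runs along (−sin 14°, cos 14°); with |GL| = 37.9, L = (-60.5, 46.7). Then |WL| = |L − W| = 46.7.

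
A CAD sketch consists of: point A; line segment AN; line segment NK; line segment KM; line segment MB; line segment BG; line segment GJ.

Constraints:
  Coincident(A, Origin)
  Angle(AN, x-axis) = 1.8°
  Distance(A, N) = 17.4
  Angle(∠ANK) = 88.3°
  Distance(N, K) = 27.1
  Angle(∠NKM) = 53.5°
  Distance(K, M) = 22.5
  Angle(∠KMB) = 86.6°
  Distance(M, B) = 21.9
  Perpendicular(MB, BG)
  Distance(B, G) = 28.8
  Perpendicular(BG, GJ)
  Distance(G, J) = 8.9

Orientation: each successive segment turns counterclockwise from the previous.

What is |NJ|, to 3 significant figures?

25.4

A is at the origin; AN runs at 1.8° with length 17.4, so N = (17.4, 0.547). ∠ANK = 88.3° gives NK at 93.5° from the x-axis; with |NK| = 27.1, K = (15.7, 27.6). ∠NKM = 53.5° gives KM at -140° from the x-axis; with |KM| = 22.5, M = (-1.50, 13.1). ∠KMB = 86.6° gives MB at -46.6° from the x-axis; with |MB| = 21.9, B = (13.5, -2.78). MB is perpendicular to BG, so BG runs at 43.4°; with |BG| = 28.8, G = (34.5, 17.0). The perpendicularity gives GJ at right angles to BG, so GJ runs at 133°; with |GJ| = 8.9, J = (28.4, 23.5). Then |NJ| = |J − N| = 25.4.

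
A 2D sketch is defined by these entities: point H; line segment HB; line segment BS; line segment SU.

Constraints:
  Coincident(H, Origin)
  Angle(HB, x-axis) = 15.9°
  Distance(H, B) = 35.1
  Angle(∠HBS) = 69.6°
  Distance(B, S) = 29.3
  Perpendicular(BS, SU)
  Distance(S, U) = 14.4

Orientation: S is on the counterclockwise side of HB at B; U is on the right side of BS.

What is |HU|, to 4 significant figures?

50.28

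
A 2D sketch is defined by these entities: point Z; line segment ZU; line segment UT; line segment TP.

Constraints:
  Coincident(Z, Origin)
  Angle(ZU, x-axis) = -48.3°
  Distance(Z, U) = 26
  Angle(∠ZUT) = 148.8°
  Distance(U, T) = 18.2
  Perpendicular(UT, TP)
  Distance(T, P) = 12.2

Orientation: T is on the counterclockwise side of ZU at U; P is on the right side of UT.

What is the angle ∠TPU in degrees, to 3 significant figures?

56.2°

Z is at the origin; ZU runs at -48.3° with length 26.0, so U = 26.0·(cos -48.3°, sin -48.3°) = (17.3, -19.4). ∠ZUT = 148.8°, so UT runs at -48.3° + (180° − 148.8°) = -17.1° from the x-axis; with |UT| = 18.2, T = U + 18.2·(cos -17.1°, sin -17.1°) = (34.7, -24.8). UT is perpendicular to TP; with |TP| = 12.2 on the right of UT, P = T + 12.2·(-0.294, -0.956) = (31.1, -36.4). Then cos ∠TPU = PT·PU / (|PT||PU|), giving 56.2°.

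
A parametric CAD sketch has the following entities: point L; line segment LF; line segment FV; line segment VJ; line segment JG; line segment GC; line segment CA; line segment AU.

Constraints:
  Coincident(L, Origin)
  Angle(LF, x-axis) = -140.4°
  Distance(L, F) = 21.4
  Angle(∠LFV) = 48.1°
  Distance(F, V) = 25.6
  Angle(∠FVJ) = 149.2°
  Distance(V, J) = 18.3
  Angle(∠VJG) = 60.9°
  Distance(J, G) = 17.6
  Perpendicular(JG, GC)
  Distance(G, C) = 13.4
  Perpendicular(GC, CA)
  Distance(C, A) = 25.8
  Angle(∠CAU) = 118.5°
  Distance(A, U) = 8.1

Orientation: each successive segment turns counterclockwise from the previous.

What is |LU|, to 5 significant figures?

38.770

L is at the origin; LF runs at -140.4° with length 21.4, so F = (-16.489, -13.641). ∠LFV = 48.1° gives FV at -8.5000° from the x-axis; with |FV| = 25.6, V = (8.8298, -17.425). ∠FVJ = 149.2° gives VJ at 22.300° from the x-axis; with |VJ| = 18.3, J = (25.761, -10.481). ∠VJG = 60.9° gives JG at 141.40° from the x-axis; with |JG| = 17.6, G = (12.006, 0.49953). The perpendicularity gives GC at right angles to JG, so GC runs at -128.60°; with |GC| = 13.4, C = (3.6464, -9.9728). GC is perpendicular to CA, so CA runs at -38.600°; with |CA| = 25.8, A = (23.810, -26.069). ∠CAU = 118.5° gives AU at 22.900° from the x-axis; with |AU| = 8.1, U = (31.271, -22.917). Then |LU| = |U − L| = 38.770.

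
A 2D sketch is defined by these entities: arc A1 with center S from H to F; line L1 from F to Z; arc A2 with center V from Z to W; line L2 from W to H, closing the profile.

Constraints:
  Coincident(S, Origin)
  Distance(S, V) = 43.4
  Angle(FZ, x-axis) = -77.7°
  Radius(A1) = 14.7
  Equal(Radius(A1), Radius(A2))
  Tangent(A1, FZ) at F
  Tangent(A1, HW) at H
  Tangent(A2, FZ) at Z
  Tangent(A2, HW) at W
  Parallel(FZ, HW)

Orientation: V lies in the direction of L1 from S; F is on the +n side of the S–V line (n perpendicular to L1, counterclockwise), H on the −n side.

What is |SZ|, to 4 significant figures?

45.82

The slot axis is L1's direction at -77.7°, so u = (cos -77.7°, sin -77.7°) = (0.2130, -0.9770) and n = (−sin -77.7°, cos -77.7°) = (0.9770, 0.2130). S is at the origin and V lies 43.4 along u from S, so V = 43.4·u = (9.246, -42.40). Tangency of A1 to both parallel lines with radius 14.7 puts F and H at S ± 14.7·n: F = (14.36, 3.132), H = (-14.36, -3.132). Equal radii place Z and W the same way about V: Z = V + 14.7·n = (23.61, -39.27), W = V − 14.7·n = (-5.117, -45.54). Then |SZ| = |Z − S| = 45.82.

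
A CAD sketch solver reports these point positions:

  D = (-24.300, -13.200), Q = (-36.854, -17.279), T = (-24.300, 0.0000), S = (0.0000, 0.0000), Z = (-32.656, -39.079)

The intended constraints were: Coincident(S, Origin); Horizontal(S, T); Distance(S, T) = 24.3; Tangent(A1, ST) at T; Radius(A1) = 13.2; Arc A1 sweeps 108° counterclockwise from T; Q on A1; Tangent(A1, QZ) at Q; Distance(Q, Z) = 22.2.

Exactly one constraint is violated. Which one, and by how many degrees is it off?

Tangent(A1, QZ) at Q — off by 7.10°.

S = (0.00, 0.00) ✓; S.y = 0.00, T.y = 0.00 ✓; |ST| = 24.30 ✓; ∠(DT, TS) = 90.00° ✓; |DT| = 13.20 ✓; bearing(D→Q) − bearing(D→T) = 108.0° ✓; |DQ| = 13.20 ✓; ∠(DQ, QZ) = 97.10° ✗; |QZ| = 22.20 ✓.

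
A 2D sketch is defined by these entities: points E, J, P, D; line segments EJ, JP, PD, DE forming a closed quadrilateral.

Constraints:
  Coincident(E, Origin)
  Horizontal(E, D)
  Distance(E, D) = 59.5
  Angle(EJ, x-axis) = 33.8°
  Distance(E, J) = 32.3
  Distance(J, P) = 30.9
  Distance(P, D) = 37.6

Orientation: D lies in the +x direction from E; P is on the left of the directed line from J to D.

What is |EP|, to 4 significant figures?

63.17

Checks: |JP| = 30.90 ✓; |PD| = 37.60 ✓.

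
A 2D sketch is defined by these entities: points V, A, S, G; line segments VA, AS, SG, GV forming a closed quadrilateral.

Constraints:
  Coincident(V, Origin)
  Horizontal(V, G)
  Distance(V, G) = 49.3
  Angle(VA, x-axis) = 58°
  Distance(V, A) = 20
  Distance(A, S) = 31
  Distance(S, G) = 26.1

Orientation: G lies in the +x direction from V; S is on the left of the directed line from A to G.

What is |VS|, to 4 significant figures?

47.51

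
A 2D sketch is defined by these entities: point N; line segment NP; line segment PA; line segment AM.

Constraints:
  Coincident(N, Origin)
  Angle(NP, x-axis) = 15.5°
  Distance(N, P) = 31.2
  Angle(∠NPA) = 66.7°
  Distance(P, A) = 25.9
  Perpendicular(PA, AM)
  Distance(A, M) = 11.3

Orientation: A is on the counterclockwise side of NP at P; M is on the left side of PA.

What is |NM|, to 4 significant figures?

22.02

N is at the origin; NP runs at 15.5° with length 31.2, so P = 31.2·(cos 15.5°, sin 15.5°) = (30.07, 8.338). ∠NPA = 66.7°, so PA runs at 15.5° + (180° − 66.7°) = 128.8° from the x-axis; with |PA| = 25.9, A = P + 25.9·(cos 128.8°, sin 128.8°) = (13.84, 28.52). PA is perpendicular to AM; with |AM| = 11.3 on the left of PA, M = A + 11.3·(-0.7793, -0.6266) = (5.030, 21.44). Then |NM| = |M − N| = 22.02.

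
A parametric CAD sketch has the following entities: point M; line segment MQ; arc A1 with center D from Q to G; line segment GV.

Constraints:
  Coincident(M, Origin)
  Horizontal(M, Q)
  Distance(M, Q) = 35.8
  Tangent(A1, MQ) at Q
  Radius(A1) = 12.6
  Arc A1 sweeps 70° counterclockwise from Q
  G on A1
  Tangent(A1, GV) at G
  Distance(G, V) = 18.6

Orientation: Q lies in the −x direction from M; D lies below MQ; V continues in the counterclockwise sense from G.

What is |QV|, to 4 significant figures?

31.55

M is at the origin; M and Q share the same y with |MQ| = 35.8 and Q on the −x side, so Q = (-35.80, 0.000). Since A1 is tangent to MQ there, DQ ⟂ MQ, so D = Q + (0, -12.6) = (-35.80, -12.60). On A1, Q sits at bearing 90° from D; a 70° counterclockwise sweep puts G at bearing 160°, so G = D + 12.6·(cos 160°, sin 160°) = (-47.64, -8.291). Tangency of A1 to GV means the radius DG is perpendicular to GV, so GV runs along (−sin 160°, cos 160°); with |GV| = 18.6, V = (-54.00, -25.77). Then |QV| = |V − Q| = 31.55.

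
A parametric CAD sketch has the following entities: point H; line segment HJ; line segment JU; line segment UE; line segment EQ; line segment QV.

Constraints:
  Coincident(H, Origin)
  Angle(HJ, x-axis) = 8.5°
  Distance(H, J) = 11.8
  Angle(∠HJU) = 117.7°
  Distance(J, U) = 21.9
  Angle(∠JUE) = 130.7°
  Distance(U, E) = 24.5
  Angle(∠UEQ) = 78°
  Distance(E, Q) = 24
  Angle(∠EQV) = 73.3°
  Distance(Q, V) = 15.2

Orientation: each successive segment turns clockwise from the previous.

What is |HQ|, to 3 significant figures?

29.7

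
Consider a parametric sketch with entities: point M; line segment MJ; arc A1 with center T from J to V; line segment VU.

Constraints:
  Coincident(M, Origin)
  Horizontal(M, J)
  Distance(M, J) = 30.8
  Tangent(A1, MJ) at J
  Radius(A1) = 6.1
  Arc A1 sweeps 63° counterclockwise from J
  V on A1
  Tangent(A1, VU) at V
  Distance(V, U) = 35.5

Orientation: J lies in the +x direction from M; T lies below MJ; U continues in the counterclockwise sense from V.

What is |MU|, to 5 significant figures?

36.164

M is at the origin; MJ is horizontal with |MJ| = 30.8 and J on the +x side, so J = (30.800, 0.0000). A1 meets MJ tangentially, so TJ is at right angles to MJ, so T = J + (0, -6.1) = (30.800, -6.1000). On A1, J sits at bearing 90° from T; a 63° counterclockwise sweep puts V at bearing 153°, so V = T + 6.1·(cos 153°, sin 153°) = (25.365, -3.3307). The tangent condition forces TV to be normal to VU, so VU runs along (−sin 153°, cos 153°); with |VU| = 35.5, U = (9.2482, -34.961). Then |MU| = |U − M| = 36.164.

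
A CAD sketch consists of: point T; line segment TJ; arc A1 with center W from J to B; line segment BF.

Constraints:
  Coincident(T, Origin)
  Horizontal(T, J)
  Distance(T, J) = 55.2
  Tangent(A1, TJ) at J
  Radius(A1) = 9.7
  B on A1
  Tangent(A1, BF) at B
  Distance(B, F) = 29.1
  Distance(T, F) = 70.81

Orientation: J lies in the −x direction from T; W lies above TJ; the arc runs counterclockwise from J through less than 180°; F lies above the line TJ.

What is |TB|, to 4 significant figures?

48.33

Checks: |WB| = 9.700 ✓; ∠(WB, BF) = 90.00° ✓; |BF| = 29.10 ✓; |TF| = 70.81 ✓.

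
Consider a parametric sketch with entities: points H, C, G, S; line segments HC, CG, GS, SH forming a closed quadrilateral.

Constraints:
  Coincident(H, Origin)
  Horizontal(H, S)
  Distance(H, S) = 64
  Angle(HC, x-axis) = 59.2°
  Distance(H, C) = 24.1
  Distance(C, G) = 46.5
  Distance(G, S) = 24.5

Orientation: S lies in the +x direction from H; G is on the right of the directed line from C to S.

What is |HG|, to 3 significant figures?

45.8

H is at the origin; HS is horizontal with |HS| = 64.0 and S in +x, so S = (64.0, 0). HC runs at 59.2° with |HC| = 24.1, so C = (12.3, 20.7). G is determined by |CG| = 46.5 and |GS| = 24.5 together: it lies at the intersection of circle(C, 46.5) and circle(S, 24.5). With |CS| = 55.7, the foot of the radical line on CS is 41.9 from C and the perpendicular offset is √(46.5² − 41.9²) = 20.2. Taking the right-of-CS solution: G = (43.7, -13.7).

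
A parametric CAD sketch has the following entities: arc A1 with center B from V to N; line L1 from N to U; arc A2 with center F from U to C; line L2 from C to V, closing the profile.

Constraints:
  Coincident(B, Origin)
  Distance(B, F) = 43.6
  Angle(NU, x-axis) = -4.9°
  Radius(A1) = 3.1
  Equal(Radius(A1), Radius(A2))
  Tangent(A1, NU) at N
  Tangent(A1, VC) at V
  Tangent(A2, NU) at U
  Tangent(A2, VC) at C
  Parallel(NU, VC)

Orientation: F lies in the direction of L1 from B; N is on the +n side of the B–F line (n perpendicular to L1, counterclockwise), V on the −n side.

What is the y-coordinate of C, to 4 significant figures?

-6.813

Tangency of A1 to both parallel lines with radius 3.1 puts N and V at B ± 3.1·n: N = (0.2648, 3.089), V = (-0.2648, -3.089). Equal radii place U and C the same way about F: U = F + 3.1·n = (43.71, -0.6355), C = F − 3.1·n = (43.18, -6.813). So C.y = -6.813.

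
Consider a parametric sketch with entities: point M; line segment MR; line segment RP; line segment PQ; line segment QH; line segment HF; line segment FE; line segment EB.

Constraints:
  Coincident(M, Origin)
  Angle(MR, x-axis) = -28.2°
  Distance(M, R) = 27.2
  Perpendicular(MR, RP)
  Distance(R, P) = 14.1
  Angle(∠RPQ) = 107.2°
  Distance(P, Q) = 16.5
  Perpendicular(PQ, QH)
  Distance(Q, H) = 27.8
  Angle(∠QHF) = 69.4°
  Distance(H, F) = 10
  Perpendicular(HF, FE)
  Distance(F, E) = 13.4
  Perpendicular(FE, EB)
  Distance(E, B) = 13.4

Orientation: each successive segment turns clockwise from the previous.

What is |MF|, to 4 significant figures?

14.93

M is at the origin; MR runs at -28.2° with length 27.2, so R = (23.97, -12.85). The perpendicularity gives RP at right angles to MR, so RP runs at -118.2°; with |RP| = 14.1, P = (17.31, -25.28). ∠RPQ = 107.2° gives PQ at 169.0° from the x-axis; with |PQ| = 16.5, Q = (1.112, -22.13). PQ ⟂ QH, so QH runs at 79.00°; with |QH| = 27.8, H = (6.416, 5.158). ∠QHF = 69.4° gives HF at -31.60° from the x-axis; with |HF| = 10.0, F = (14.93, -0.08203). Then |MF| = |F − M| = 14.93.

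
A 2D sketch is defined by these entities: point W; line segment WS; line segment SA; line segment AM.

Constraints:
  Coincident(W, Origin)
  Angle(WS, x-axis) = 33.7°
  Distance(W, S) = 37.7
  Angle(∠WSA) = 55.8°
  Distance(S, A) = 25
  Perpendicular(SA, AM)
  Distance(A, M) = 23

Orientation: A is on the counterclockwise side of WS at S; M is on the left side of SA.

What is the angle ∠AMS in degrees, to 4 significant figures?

47.39°

∠WSA = 55.8°, so SA runs at 33.7° + (180° − 55.8°) = 157.9° from the x-axis; with |SA| = 25.0, A = S + 25.0·(cos 157.9°, sin 157.9°) = (8.201, 30.32). The perpendicularity gives AM at right angles to SA; with |AM| = 23.0 on the left of SA, M = A + 23.0·(-0.3762, -0.9265) = (-0.4517, 9.013). Then cos ∠AMS = MA·MS / (|MA||MS|), giving 47.39°.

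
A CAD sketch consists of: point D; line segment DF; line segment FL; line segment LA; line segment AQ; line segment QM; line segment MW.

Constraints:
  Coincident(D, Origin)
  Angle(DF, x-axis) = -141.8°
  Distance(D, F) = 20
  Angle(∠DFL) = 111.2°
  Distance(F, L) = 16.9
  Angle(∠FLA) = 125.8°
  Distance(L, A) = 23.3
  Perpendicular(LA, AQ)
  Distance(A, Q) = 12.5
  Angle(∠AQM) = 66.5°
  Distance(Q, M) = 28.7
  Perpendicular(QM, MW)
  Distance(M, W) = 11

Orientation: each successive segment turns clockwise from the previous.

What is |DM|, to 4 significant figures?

29.70

D is at the origin; DF runs at -141.8° with length 20.0, so F = (-15.72, -12.37). ∠DFL = 111.2° gives FL at 149.4° from the x-axis; with |FL| = 16.9, L = (-30.26, -3.765). ∠FLA = 125.8° gives LA at 95.20° from the x-axis; with |LA| = 23.3, A = (-32.38, 19.44). The perpendicularity gives AQ at right angles to LA, so AQ runs at 5.200°; with |AQ| = 12.5, Q = (-19.93, 20.57). ∠AQM = 66.5° gives QM at -108.3° from the x-axis; with |QM| = 28.7, M = (-28.94, -6.677). Then |DM| = |M − D| = 29.70.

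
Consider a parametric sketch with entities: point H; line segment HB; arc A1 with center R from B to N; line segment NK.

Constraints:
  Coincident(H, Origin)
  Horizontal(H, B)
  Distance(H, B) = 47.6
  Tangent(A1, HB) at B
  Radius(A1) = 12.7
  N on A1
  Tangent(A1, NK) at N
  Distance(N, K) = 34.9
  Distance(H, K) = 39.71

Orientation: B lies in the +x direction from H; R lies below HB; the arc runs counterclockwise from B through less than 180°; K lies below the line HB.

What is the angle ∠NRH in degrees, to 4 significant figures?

17.54°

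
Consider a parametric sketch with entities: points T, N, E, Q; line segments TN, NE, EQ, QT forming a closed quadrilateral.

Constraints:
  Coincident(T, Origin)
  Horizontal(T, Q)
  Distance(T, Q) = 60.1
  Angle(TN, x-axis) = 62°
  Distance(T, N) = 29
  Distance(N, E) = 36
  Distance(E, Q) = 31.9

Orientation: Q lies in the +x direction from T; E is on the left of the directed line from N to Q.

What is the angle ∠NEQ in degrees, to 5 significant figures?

102.65°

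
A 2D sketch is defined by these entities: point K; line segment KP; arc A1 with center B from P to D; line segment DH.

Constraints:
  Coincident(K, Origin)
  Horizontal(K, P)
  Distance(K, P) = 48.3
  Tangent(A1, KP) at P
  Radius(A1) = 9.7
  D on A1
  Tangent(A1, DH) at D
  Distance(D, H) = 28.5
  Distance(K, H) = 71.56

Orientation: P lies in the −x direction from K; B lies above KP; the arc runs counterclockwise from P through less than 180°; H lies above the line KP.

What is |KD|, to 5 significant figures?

44.549

Checks: K.y = 0.00, P.y = 0.00 ✓; |KP| = 48.30 ✓; |BD| = 9.700 ✓; ∠(BD, DH) = 90.00° ✓; |DH| = 28.50 ✓; |KH| = 71.56 ✓.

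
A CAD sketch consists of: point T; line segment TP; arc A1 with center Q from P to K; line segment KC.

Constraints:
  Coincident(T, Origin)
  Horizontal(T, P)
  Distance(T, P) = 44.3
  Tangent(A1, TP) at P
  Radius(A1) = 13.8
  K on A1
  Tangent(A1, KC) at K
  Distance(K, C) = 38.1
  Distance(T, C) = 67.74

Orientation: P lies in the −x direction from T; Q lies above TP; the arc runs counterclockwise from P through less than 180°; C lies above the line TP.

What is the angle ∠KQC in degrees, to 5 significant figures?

70.089°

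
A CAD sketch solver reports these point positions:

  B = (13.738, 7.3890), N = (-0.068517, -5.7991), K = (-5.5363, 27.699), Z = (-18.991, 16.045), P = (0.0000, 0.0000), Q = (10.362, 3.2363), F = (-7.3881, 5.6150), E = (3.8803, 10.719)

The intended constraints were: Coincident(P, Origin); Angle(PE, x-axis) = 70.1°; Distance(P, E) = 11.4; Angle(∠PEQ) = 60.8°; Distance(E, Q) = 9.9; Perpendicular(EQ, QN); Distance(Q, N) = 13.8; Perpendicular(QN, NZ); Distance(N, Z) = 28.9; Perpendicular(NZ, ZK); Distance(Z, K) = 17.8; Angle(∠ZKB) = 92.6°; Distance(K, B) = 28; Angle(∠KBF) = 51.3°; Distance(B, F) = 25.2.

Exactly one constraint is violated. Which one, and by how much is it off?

Distance(B, F) = 25.2 — off by 4.00.

P = (0.00, 0.00) ✓; PE at 70.10° ✓; |PE| = 11.40 ✓; ∠PEQ = 60.80° ✓; |EQ| = 9.900 ✓; ∠(EQ, QN) = 90.00° ✓; |QN| = 13.80 ✓; ∠(QN, NZ) = 90.00° ✓; |NZ| = 28.90 ✓; ∠(NZ, ZK) = 90.00° ✓; |ZK| = 17.80 ✓; ∠ZKB = 92.60° ✓; |KB| = 28.00 ✓; ∠KBF = 51.30° ✓; |BF| = 21.20 ✗.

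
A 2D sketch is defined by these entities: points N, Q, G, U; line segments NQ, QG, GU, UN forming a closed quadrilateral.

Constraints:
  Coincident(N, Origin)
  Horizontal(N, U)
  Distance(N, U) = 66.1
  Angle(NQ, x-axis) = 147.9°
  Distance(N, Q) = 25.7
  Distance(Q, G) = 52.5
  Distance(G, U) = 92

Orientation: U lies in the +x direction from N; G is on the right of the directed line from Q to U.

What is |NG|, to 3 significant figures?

42.4

Checks: |QG| = 52.50 ✓; |GU| = 92.00 ✓.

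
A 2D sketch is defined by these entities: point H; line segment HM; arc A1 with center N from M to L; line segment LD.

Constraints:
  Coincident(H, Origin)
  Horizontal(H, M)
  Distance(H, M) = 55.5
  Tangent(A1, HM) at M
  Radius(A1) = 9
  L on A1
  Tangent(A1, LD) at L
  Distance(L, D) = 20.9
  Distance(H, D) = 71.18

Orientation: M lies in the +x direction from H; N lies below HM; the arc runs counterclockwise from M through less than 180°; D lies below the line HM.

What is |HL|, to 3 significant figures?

51.8

Checks: |HM| = 55.50 ✓; |NL| = 9.000 ✓; ∠(NL, LD) = 90.00° ✓; |LD| = 20.90 ✓; |HD| = 71.18 ✓.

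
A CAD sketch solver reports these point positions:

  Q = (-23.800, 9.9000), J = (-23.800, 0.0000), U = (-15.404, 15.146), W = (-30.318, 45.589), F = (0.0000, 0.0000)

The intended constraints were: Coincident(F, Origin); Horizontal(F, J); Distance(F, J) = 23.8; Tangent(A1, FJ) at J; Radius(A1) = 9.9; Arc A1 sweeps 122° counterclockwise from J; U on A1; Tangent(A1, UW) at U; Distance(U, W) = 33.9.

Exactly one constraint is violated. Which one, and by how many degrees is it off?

Tangent(A1, UW) at U — off by 5.90°.

F = (0.00, 0.00) ✓; F.y = 0.00, J.y = 0.00 ✓; |FJ| = 23.80 ✓; ∠(QJ, JF) = 90.00° ✓; |QJ| = 9.900 ✓; bearing(Q→U) − bearing(Q→J) = 122.0° ✓; |QU| = 9.900 ✓; ∠(QU, UW) = 95.90° ✗; |UW| = 33.90 ✓.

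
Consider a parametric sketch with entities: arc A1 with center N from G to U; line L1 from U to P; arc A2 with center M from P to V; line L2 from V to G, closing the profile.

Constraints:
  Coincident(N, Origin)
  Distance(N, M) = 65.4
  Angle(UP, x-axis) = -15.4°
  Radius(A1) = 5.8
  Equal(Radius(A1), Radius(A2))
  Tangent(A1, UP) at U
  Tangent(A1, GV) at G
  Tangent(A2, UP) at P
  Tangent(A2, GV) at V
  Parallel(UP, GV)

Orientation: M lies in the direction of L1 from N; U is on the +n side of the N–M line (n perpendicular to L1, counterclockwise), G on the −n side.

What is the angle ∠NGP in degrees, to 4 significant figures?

79.94°

Tangency of A1 to both parallel lines with radius 5.8 puts U and G at N ± 5.8·n: U = (1.540, 5.592), G = (-1.540, -5.592). Equal radii place P and V the same way about M: P = M + 5.8·n = (64.59, -11.78), V = M − 5.8·n = (61.51, -22.96). Then cos ∠NGP = GN·GP / (|GN||GP|), giving 79.94°.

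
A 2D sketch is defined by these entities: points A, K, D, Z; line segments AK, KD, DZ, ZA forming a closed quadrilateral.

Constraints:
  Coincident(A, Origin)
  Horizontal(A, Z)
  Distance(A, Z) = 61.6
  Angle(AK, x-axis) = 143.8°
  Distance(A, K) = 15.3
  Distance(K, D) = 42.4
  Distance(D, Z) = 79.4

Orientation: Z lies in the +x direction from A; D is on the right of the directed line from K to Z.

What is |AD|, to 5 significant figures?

34.928

Checks: |AZ| = 61.60 ✓; |AK| = 15.30 ✓; |KD| = 42.40 ✓; |DZ| = 79.40 ✓.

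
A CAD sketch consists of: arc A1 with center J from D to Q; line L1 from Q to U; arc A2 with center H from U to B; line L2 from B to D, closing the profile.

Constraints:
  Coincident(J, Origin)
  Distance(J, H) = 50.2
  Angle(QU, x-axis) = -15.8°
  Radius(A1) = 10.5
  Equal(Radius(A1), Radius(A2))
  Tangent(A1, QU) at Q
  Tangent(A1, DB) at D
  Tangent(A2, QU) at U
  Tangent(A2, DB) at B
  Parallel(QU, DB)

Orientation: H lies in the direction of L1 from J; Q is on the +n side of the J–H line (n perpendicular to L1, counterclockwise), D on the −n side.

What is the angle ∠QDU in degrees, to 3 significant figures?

67.3°

The slot axis is L1's direction at -15.8°, so u = (cos -15.8°, sin -15.8°) = (0.962, -0.272) and n = (−sin -15.8°, cos -15.8°) = (0.272, 0.962). J is at the origin and H lies 50.2 along u from J, so H = 50.2·u = (48.3, -13.7). Tangency of A1 to both parallel lines with radius 10.5 puts Q and D at J ± 10.5·n: Q = (2.86, 10.1), D = (-2.86, -10.1). Equal radii place U and B the same way about H: U = H + 10.5·n = (51.2, -3.57), B = H − 10.5·n = (45.4, -23.8). Then cos ∠QDU = DQ·DU / (|DQ||DU|), giving 67.3°.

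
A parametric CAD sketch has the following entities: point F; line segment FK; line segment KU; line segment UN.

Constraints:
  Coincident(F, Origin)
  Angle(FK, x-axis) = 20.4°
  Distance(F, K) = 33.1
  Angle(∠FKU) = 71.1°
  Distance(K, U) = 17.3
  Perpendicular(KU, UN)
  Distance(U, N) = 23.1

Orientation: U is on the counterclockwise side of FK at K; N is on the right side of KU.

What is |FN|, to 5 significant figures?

54.812

∠FKU = 71.1°, so KU runs at 20.4° + (180° − 71.1°) = 129.30° from the x-axis; with |KU| = 17.3, U = K + 17.3·(cos 129.30°, sin 129.30°) = (20.067, 24.925). The perpendicularity gives UN at right angles to KU; with |UN| = 23.1 on the right of KU, N = U + 23.1·(0.77384, 0.63338) = (37.942, 39.556). Then |FN| = |N − F| = 54.812.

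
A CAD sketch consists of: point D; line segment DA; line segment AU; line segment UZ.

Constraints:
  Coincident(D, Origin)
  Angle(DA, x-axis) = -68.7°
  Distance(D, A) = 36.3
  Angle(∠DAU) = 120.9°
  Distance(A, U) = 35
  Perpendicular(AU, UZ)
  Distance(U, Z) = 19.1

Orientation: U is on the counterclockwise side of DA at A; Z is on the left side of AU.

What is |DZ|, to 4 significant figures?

54.98

D is at the origin; DA runs at -68.7° with length 36.3, so A = 36.3·(cos -68.7°, sin -68.7°) = (13.19, -33.82). ∠DAU = 120.9°, so AU runs at -68.7° + (180° − 120.9°) = -9.600° from the x-axis; with |AU| = 35.0, U = A + 35.0·(cos -9.600°, sin -9.600°) = (47.70, -39.66). AU ⟂ UZ; with |UZ| = 19.1 on the left of AU, Z = U + 19.1·(0.1668, 0.9860) = (50.88, -20.82). Then |DZ| = |Z − D| = 54.98.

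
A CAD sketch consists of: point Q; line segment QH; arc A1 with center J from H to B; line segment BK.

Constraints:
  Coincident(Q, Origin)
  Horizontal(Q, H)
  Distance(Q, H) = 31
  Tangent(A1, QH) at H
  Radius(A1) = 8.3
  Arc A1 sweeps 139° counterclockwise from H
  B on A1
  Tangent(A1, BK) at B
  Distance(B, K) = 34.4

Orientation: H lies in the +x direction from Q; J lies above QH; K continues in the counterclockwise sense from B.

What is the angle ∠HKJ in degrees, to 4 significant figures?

6.513°

On A1, H sits at bearing -90° from J; a 139° counterclockwise sweep puts B at bearing 49°, so B = J + 8.3·(cos 49°, sin 49°) = (36.45, 14.56). Since A1 is tangent to BK there, JB ⟂ BK, so BK runs along (−sin 49°, cos 49°); with |BK| = 34.4, K = (10.48, 37.13). Then cos ∠HKJ = KH·KJ / (|KH||KJ|), giving 6.513°.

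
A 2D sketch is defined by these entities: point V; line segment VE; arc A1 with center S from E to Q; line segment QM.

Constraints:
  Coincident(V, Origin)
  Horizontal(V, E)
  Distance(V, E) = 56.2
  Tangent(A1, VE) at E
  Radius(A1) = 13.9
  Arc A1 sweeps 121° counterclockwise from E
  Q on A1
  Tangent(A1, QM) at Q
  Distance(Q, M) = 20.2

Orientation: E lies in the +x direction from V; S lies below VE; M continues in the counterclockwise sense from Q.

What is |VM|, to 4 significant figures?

66.81

On A1, E sits at bearing 90° from S; a 121° counterclockwise sweep puts Q at bearing 211°, so Q = S + 13.9·(cos 211°, sin 211°) = (44.29, -21.06). Tangency of A1 to QM means the radius SQ is perpendicular to QM, so QM runs along (−sin 211°, cos 211°); with |QM| = 20.2, M = (54.69, -38.37). Then |VM| = |M − V| = 66.81.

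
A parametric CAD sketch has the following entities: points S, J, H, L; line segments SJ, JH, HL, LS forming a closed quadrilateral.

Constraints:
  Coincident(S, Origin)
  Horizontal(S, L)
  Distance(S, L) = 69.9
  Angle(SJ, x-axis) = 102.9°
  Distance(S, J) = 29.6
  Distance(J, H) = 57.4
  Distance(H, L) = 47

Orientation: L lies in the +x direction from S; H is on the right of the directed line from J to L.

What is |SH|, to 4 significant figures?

32.06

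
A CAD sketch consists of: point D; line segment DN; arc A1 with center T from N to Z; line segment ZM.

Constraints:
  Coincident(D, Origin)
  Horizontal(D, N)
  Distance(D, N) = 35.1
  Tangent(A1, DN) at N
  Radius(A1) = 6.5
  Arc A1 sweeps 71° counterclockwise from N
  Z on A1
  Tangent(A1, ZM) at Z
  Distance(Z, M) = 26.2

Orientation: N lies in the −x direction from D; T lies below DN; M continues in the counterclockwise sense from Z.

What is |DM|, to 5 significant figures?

57.686

On A1, N sits at bearing 90° from T; a 71° counterclockwise sweep puts Z at bearing 161°, so Z = T + 6.5·(cos 161°, sin 161°) = (-41.246, -4.3838). A1 meets ZM tangentially, so TZ is at right angles to ZM, so ZM runs along (−sin 161°, cos 161°); with |ZM| = 26.2, M = (-49.776, -29.156). Then |DM| = |M − D| = 57.686.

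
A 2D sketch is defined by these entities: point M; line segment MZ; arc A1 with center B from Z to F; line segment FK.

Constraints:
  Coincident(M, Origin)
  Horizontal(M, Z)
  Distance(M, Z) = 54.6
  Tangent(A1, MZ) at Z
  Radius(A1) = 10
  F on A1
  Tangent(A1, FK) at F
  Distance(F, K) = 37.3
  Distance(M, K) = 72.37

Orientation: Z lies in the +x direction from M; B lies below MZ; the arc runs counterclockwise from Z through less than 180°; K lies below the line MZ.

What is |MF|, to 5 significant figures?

46.545

Checks: |BF| = 10.00 ✓; ∠(BF, FK) = 90.00° ✓; |FK| = 37.30 ✓; |MK| = 72.37 ✓.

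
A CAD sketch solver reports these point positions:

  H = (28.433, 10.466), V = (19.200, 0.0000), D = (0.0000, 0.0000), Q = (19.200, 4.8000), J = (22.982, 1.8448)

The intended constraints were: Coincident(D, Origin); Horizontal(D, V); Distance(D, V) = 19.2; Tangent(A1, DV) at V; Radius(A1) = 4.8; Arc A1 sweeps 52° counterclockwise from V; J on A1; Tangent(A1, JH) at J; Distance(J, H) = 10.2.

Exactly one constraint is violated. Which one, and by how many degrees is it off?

Tangent(A1, JH) at J — off by 5.70°.

D = (0.00, 0.00) ✓; D.y = 0.00, V.y = 0.00 ✓; |DV| = 19.20 ✓; ∠(QV, VD) = 90.00° ✓; |QV| = 4.800 ✓; bearing(Q→J) − bearing(Q→V) = 52.00° ✓; |QJ| = 4.800 ✓; ∠(QJ, JH) = 84.30° ✗; |JH| = 10.20 ✓.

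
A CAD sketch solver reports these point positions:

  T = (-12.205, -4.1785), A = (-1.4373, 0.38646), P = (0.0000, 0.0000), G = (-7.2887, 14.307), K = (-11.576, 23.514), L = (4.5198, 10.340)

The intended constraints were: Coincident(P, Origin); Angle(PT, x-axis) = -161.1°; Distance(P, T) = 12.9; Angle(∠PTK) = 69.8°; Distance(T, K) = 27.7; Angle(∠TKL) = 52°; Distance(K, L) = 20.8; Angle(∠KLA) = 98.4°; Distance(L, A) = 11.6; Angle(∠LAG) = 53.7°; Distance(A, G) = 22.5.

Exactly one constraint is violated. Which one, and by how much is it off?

Distance(A, G) = 22.5 — off by 7.40.

P = (0.00, 0.00) ✓; PT at -161.1° ✓; |PT| = 12.90 ✓; ∠PTK = 69.80° ✓; |TK| = 27.70 ✓; ∠TKL = 52.00° ✓; |KL| = 20.80 ✓; ∠KLA = 98.40° ✓; |LA| = 11.60 ✓; ∠LAG = 53.70° ✓; |AG| = 15.10 ✗.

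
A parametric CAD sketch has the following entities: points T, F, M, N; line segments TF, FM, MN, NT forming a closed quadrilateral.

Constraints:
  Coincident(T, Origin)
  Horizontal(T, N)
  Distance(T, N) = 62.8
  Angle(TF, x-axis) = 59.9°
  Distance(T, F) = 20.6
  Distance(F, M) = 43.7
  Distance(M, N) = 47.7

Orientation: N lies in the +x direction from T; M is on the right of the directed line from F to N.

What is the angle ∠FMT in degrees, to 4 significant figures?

26.62°

Checks: |FM| = 43.70 ✓; |MN| = 47.70 ✓.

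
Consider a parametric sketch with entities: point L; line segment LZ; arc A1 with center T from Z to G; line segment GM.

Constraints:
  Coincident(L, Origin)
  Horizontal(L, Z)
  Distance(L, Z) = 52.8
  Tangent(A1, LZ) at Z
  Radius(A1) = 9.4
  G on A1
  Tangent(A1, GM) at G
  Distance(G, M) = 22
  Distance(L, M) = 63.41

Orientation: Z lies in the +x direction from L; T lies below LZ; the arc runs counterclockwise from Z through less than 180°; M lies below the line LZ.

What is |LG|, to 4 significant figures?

46.36

L is at the origin; L and Z share the same y with |LZ| = 52.8 and Z on the +x side, so Z = (52.80, 0.000). A1 meets LZ tangentially, so TZ is at right angles to LZ, so T = Z + (0, -9.4) = (52.80, -9.400). Since TG ⟂ GM (tangency), |TM| = √(9.4² + 22.0²) = 23.92 regardless of where G sits on A1. So M lies on both circle(L, 63.41) and circle(T, 23.92); the below-LZ intersection is M = (53.97, -33.30). G is the foot of the tangent from M: G = (44.35, -13.51).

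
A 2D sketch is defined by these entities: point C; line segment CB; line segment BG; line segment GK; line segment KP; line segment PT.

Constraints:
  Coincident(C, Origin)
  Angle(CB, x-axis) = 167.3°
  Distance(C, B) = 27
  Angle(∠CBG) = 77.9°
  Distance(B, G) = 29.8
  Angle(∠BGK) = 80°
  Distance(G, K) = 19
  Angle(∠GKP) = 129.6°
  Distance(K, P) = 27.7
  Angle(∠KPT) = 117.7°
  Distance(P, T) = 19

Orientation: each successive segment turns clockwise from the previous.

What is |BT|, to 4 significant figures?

25.96

∠GKP = 129.6° gives KP at -85.20° from the x-axis; with |KP| = 27.7, P = (4.080, -5.459). ∠KPT = 117.7° gives PT at -147.5° from the x-axis; with |PT| = 19.0, T = (-11.94, -15.67). Then |BT| = |T − B| = 25.96.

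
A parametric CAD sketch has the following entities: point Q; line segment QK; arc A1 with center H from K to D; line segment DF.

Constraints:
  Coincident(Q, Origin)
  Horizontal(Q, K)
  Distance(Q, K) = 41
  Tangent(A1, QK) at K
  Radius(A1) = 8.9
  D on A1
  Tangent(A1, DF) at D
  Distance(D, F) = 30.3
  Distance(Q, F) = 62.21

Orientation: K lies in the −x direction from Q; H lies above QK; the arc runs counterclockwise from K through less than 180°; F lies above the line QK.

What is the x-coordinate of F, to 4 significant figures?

-47.88

Checks: |QK| = 41.00 ✓; |HD| = 8.900 ✓; ∠(HD, DF) = 90.00° ✓; |DF| = 30.30 ✓; |QF| = 62.21 ✓.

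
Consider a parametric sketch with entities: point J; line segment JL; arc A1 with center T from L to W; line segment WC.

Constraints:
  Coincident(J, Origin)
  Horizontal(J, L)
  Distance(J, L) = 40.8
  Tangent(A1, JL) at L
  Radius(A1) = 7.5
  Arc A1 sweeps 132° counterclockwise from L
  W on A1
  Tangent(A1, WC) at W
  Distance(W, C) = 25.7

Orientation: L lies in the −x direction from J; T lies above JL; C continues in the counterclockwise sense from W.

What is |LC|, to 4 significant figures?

33.69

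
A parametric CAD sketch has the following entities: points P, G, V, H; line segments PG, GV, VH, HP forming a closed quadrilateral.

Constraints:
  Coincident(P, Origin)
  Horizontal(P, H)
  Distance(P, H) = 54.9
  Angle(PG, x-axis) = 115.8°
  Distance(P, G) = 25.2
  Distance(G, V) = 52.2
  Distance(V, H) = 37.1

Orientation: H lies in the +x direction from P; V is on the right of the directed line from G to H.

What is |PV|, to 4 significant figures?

28.35

P is at the origin; PH is horizontal with |PH| = 54.9 and H in +x, so H = (54.9, 0). PG runs at 115.8° with |PG| = 25.2, so G = (-10.97, 22.69). V is determined by |GV| = 52.2 and |VH| = 37.1 together: it lies at the intersection of circle(G, 52.2) and circle(H, 37.1). With |GH| = 69.67, the foot of the radical line on GH is 44.51 from G and the perpendicular offset is √(52.2² − 44.51²) = 27.27. Taking the right-of-GH solution: V = (22.24, -17.59).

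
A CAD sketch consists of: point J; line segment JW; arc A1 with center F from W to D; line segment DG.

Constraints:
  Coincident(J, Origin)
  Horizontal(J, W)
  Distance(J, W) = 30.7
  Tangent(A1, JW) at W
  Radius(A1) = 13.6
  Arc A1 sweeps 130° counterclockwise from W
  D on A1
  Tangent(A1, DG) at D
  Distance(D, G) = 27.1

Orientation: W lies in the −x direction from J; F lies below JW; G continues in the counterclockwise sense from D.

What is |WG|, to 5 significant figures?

43.667

J is at the origin; JW is horizontal with |JW| = 30.7 and W on the −x side, so W = (-30.700, 0.0000). Tangency of A1 to JW means the radius FW is perpendicular to JW, so F = W + (0, -13.6) = (-30.700, -13.600). On A1, W sits at bearing 90° from F; a 130° counterclockwise sweep puts D at bearing 220°, so D = F + 13.6·(cos 220°, sin 220°) = (-41.118, -22.342). Since A1 is tangent to DG there, FD ⟂ DG, so DG runs along (−sin 220°, cos 220°); with |DG| = 27.1, G = (-23.699, -43.102). Then |WG| = |G − W| = 43.667.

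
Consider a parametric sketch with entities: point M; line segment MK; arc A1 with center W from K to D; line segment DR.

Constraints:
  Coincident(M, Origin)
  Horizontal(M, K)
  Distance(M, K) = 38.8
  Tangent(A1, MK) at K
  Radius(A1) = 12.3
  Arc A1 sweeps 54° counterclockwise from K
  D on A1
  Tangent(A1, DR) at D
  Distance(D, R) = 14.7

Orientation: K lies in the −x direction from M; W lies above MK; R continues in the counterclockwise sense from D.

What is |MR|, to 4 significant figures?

26.38

On A1, K sits at bearing -90° from W; a 54° counterclockwise sweep puts D at bearing -36°, so D = W + 12.3·(cos -36°, sin -36°) = (-28.85, 5.070). Since A1 is tangent to DR there, WD ⟂ DR, so DR runs along (−sin -36°, cos -36°); with |DR| = 14.7, R = (-20.21, 16.96). Then |MR| = |R − M| = 26.38.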